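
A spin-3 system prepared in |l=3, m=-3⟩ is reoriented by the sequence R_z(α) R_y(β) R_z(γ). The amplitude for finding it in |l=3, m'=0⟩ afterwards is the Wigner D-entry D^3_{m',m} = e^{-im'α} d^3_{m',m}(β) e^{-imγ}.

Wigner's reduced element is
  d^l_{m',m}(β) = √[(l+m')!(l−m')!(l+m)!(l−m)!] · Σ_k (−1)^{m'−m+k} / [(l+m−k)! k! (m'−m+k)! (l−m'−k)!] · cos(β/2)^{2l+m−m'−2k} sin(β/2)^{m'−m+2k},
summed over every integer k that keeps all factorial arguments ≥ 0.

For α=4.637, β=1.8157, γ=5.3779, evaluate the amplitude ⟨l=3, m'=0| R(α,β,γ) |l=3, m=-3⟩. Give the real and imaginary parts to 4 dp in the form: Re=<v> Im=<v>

Re=0.4649 Im=0.2108

Split into d^3_{0,-3}(β=1.8157) × two z-phases.
c=cos(1.8157/2)=0.615442, s=sin(1.8157/2)=0.788182; N=√[6·6·1·720]=160.996894
Admissible k: 0..0 (factorial args all ≥0)
  k=0: (−1)^3·160.9969/(36)·0.6154^3·0.7882^3 = -0.510453
d^3_{0,-3}(1.8157) = -0.510453
D = (+1.000000+0.000000i)·(-0.510453)·(-0.910735-0.412992i) = +0.464888+0.210813i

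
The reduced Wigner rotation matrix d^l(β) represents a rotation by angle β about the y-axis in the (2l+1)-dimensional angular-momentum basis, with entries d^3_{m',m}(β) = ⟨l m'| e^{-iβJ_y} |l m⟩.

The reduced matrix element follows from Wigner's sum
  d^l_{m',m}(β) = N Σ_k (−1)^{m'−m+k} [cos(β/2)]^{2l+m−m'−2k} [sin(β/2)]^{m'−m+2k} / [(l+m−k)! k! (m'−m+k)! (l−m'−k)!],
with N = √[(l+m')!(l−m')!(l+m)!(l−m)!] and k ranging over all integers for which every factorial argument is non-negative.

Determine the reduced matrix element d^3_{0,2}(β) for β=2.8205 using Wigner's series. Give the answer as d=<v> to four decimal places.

d^3_{0,2}(β=2.8205) via Wigner's sum:
Half-angle: c=0.159858, s=0.987140. N=√(6·6·120·1)=65.726707
Admissible k: 2..3 (factorial args all ≥0)
  k=2: (−1)^0·65.7267/(12)·0.1599^4·0.9871^2 = +0.003485
  k=3: (−1)^1·65.7267/(12)·0.1599^2·0.9871^4 = -0.132905
d^3_{0,2}(2.8205) = +0.003485 -0.132905 = -0.129420

d=-0.1294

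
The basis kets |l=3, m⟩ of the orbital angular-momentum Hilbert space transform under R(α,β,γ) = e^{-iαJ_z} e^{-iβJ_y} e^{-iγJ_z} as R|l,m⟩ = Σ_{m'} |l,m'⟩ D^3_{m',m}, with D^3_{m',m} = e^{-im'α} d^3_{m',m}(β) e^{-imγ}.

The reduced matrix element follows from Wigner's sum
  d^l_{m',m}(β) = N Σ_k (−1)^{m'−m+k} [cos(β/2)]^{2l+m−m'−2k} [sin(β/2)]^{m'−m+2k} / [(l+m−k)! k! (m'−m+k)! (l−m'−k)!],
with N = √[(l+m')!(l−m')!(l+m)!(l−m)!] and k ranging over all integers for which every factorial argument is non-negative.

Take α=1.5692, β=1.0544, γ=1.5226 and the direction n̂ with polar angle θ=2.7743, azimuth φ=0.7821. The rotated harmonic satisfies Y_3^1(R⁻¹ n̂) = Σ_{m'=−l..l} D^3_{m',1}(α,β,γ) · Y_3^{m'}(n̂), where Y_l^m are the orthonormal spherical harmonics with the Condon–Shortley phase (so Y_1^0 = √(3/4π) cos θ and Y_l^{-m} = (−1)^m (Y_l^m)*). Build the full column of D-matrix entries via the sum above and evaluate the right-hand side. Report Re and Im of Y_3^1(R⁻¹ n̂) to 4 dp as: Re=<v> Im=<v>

Re=-0.0480 Im=-0.2178

Need the full column D^3_{m',1} for m'=−3..3 at α=1.5692, β=1.0544, γ=1.5226.
cos(β/2)=0.864219, sin(β/2)=0.503116
d^3_{-3,1}: single k=4 term ⇒ +0.185338;  D = -0.185163-0.008043i
d^3_{-2,1}: k∈[3..4] ⇒ +0.519882 -0.088097 = +0.431785;  D = -0.019425+0.431348i
d^3_{-1,1}: k∈[2..4] ⇒ +0.847193 -0.382832 +0.016218 = +0.480579;  D = +0.480057+0.022387i
d^3_{0,1}: k∈[1..3] ⇒ +0.840191 -0.854253 +0.096506 = +0.082443;  D = +0.003972-0.082347i
d^3_{1,1}: k∈[0..2] ⇒ +0.416623 -1.129590 +0.287124 = -0.425843;  D = +0.425315+0.021195i
d^3_{2,1}: k∈[0..1] ⇒ -0.766986 +0.519882 = -0.247104;  D = +0.012693-0.246777i
d^3_{3,1}: single k=0 term ⇒ +0.546861;  D = +0.546093+0.028962i
Y_3^{m'}(θ=2.7743,φ=0.7821) and Σ D·Y over m':
  (-0.1852-0.0080i)·(-0.0135-0.0138i)  (-0.0194+0.4313i)·(-0.0008+0.1230i)  (+0.4801+0.0224i)·(+0.2762-0.2744i)  (+0.0040-0.0823i)·(-0.4720+0.0000i)  (+0.4253+0.0212i)·(-0.2762-0.2744i)  (+0.0127-0.2468i)·(-0.0008-0.1230i)  (+0.5461+0.0290i)·(+0.0135-0.0138i)
Y_3^1(R⁻¹ n̂) = -0.048010-0.217836i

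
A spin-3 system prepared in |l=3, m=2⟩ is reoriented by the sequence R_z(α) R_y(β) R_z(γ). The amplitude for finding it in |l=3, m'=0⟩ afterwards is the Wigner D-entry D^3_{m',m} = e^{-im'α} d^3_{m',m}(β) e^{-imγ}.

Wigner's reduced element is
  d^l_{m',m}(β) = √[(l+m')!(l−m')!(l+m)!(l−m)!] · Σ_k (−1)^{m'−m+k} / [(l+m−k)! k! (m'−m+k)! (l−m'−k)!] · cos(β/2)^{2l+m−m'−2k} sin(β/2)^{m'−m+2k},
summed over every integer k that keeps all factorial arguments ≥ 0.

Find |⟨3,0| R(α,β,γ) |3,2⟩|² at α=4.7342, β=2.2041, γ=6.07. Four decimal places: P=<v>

P=0.2773

Split into d^3_{0,2}(β=2.2041) × two z-phases.
With c≡cos(β/2)=0.451768 and s≡sin(β/2)=0.892135, N=[6·6·120·1]^{1/2}=65.726707
k∈{2,3} keeps every argument non-negative
  k=2: (−1)^0·65.7267/(12)·0.4518^4·0.8921^2 = +0.181587
  k=3: (−1)^1·65.7267/(12)·0.4518^2·0.8921^4 = -0.708133
d^3_{0,2}(2.2041) = +0.181587 -0.708133 = -0.526546
|D^3_{0,2}|² = |d^3_{0,2}(β)|² = (-0.526546)² = 0.277251 (the z-rotation phases have unit modulus)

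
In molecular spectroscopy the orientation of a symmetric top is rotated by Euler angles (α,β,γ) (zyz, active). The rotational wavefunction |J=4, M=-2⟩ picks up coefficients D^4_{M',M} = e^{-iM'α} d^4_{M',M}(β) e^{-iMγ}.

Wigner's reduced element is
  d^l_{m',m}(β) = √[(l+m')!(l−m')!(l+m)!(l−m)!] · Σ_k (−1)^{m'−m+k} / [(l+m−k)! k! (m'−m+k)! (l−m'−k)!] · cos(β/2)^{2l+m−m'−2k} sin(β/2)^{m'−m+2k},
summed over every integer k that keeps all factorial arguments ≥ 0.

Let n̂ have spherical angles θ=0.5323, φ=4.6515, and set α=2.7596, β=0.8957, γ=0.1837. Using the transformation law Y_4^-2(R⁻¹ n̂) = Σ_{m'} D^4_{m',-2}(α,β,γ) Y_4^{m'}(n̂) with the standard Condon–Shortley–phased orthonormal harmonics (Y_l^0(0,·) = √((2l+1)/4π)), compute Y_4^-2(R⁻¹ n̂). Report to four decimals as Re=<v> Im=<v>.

Need the full column D^4_{m',-2} for m'=−4..4 at α=2.7596, β=0.8957, γ=0.1837.
cos(β/2)=0.901380, sin(β/2)=0.433029
d^4_{-4,-2}: single k=2 term ⇒ +0.532182;  D = +0.212243-0.488027i
d^4_{-3,-2}: k∈[1..2] ⇒ +0.783315 -0.542344 = +0.240971;  D = -0.171551+0.169226i
d^4_{-2,-2}: k∈[0..2] ⇒ +0.435777 -1.206875 +0.348169 = -0.422930;  D = -0.390104+0.163366i
d^4_{-1,-2}: k∈[0..2] ⇒ -0.888196 +1.024934 -0.157696 = -0.020958;  D = +0.020956-0.000306i
d^4_{0,-2}: k∈[0..2] ⇒ +0.954119 -0.587203 +0.050820 = +0.417736;  D = +0.389858+0.150047i
d^4_{1,-2}: k∈[0..2] ⇒ -0.683289 +0.236545 -0.010918 = -0.457663;  D = +0.335057+0.311758i
d^4_{2,-2}: k∈[0..2] ⇒ +0.348169 -0.064283 +0.001236 = +0.285122;  D = +0.121293+0.258036i
d^4_{3,-2}: k∈[0..1] ⇒ -0.125168 +0.009629 = -0.115538;  D = +0.006630+0.115348i
d^4_{4,-2}: single k=0 term ⇒ +0.028346;  D = -0.009040+0.026866i
Y_4^{m'}(θ=0.5323,φ=4.6515) and Σ D·Y over m':
  (+0.2122-0.4880i)·(+0.0285+0.0071i)  (-0.1716+0.1692i)·(+0.0256-0.1386i)  (-0.3901+0.1634i)·(-0.3590-0.0439i)  (+0.0210-0.0003i)·(-0.0277+0.4537i)  (+0.3899+0.1500i)·(+0.0020+0.0000i)  (+0.3351+0.3118i)·(+0.0277+0.4537i)  (+0.1213+0.2580i)·(-0.3590+0.0439i)  (+0.0066+0.1153i)·(-0.0256-0.1386i)  (-0.0090+0.0269i)·(+0.0285-0.0071i)
Y_4^-2(R⁻¹ n̂) = +0.004836+0.054321i

Re=0.0048 Im=0.0543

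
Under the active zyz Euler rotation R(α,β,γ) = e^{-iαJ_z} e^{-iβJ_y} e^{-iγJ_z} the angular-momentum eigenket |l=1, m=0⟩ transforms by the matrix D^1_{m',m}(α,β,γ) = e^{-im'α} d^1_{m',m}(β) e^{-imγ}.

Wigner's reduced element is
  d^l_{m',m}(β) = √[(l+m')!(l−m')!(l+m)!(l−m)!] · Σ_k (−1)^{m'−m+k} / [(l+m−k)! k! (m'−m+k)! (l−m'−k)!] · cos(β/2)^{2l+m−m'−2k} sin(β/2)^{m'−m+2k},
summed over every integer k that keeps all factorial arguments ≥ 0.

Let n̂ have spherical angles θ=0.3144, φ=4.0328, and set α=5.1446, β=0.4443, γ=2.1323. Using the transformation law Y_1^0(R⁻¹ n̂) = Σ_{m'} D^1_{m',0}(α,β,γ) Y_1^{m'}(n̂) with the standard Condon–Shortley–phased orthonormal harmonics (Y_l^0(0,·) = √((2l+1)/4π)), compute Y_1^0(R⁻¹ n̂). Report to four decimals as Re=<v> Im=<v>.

Re=0.4483 Im=0.0000

Need the full column D^1_{m',0} for m'=−1..1 at α=5.1446, β=0.4443, γ=2.1323.
cos(β/2)=0.975426, sin(β/2)=0.220327
d^1_{-1,0}: single k=1 term ⇒ +0.303933;  D = +0.127311-0.275984i
d^1_{0,0}: k∈[0..1] ⇒ +0.951456 -0.048544 = +0.902912;  D = +0.902912+0.000000i
d^1_{1,0}: single k=0 term ⇒ -0.303933;  D = -0.127311-0.275984i
Y_1^{m'}(θ=0.3144,φ=4.0328) and Σ D·Y over m':
  (+0.1273-0.2760i)·(-0.0671+0.0831i)  (+0.9029+0.0000i)·(+0.4647+0.0000i)  (-0.1273-0.2760i)·(+0.0671+0.0831i)
Y_1^0(R⁻¹ n̂) = +0.448314+0.000000i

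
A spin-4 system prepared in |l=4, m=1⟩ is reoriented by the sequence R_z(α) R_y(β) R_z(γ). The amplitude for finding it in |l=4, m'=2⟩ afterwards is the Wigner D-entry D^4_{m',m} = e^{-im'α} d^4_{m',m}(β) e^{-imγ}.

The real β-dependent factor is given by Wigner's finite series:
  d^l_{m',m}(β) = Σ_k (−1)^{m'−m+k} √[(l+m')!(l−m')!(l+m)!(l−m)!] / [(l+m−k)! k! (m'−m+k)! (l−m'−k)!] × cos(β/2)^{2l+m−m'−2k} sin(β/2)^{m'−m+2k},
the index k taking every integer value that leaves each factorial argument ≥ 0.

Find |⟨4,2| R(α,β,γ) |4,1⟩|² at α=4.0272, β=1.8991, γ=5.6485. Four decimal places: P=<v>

P=0.0946

D^4_{2,1}(4.0272,1.8991,5.6485) = e^{-i·2·4.0272}·d^4_{2,1}(1.8991)·e^{-i·1·5.6485}. Compute d first:
With c≡cos(β/2)=0.582049 and s≡sin(β/2)=0.813154, N=[720·2·120·6]^{1/2}=1018.233765
Admissible k: 0..2 (factorial args all ≥0)
  k=0: (−1)^1·1018.2338/(240)·0.5820^7·0.8132^1 = -0.078078
  k=1: (−1)^2·1018.2338/(48)·0.5820^5·0.8132^3 = +0.761942
  k=2: (−1)^3·1018.2338/(72)·0.5820^3·0.8132^5 = -0.991418
d^4_{2,1}(1.8991) = -0.078078 +0.761942 -0.991418 = -0.307553
|D^4_{2,1}|² = |d^4_{2,1}(β)|² = (-0.307553)² = 0.094589 (the z-rotation phases have unit modulus)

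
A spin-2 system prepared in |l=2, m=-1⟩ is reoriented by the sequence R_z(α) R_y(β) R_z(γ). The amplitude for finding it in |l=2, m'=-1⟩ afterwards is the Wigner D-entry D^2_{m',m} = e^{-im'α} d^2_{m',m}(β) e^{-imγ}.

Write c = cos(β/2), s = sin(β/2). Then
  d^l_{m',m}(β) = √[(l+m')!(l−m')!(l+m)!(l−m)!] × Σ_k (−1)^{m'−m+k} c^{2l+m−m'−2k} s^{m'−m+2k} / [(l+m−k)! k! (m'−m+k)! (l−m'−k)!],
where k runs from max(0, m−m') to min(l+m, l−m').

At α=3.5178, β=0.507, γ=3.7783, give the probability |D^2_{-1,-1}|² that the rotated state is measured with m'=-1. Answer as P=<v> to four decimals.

P=0.4919

Split into d^2_{-1,-1}(β=0.507) × two z-phases.
With c≡cos(β/2)=0.968041 and s≡sin(β/2)=0.250794, N=[1·6·1·6]^{1/2}=6.000000
The bounds max(0,m−m')=0 and min(l+m,l−m')=1 give 2 terms
  k=0: (−1)^0·6.0000/(6)·0.9680^4·0.2508^0 = +0.878161
  k=1: (−1)^1·6.0000/(2)·0.9680^2·0.2508^2 = -0.176824
d^2_{-1,-1}(0.507) = +0.878161 -0.176824 = +0.701337
|D^2_{-1,-1}|² = |d^2_{-1,-1}(β)|² = (+0.701337)² = 0.491874 (the z-rotation phases have unit modulus)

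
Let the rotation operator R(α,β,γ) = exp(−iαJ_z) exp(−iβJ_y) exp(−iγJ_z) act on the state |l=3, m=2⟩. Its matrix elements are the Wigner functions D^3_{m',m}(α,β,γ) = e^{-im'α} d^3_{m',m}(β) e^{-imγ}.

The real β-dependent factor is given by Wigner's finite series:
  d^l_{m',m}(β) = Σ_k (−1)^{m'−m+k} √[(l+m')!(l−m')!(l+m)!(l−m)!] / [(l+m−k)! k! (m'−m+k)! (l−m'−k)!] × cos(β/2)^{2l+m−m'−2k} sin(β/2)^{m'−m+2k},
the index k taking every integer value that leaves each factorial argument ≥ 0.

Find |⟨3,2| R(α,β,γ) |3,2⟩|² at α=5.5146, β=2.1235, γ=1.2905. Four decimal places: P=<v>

Split into d^3_{2,2}(β=2.1235) × two z-phases.
Half-angle: c=0.487345, s=0.873210. N=√(120·1·120·1)=120.000000
k∈{0,1} keeps every argument non-negative
  k=0: (−1)^0·120.0000/(120)·0.4873^6·0.8732^0 = +0.013397
  k=1: (−1)^1·120.0000/(24)·0.4873^4·0.8732^2 = -0.215056
d^3_{2,2}(2.1235) = +0.013397 -0.215056 = -0.201659
|D^3_{2,2}|² = |d^3_{2,2}(β)|² = (-0.201659)² = 0.040666 (the z-rotation phases have unit modulus)

P=0.0407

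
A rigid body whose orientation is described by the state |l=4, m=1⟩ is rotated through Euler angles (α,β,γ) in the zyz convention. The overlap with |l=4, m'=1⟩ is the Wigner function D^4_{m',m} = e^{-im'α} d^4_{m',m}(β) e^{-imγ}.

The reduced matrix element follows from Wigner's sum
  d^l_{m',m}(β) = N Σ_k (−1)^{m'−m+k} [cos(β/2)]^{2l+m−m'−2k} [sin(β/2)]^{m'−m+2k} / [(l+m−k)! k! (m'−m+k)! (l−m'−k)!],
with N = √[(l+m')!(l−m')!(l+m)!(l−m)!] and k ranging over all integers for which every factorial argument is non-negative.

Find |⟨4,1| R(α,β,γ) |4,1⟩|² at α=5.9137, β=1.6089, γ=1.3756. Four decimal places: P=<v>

P=0.1477

D^4_{1,1}(5.9137,1.6089,1.3756) = e^{-i·1·5.9137}·d^4_{1,1}(1.6089)·e^{-i·1·1.3756}. Compute d first:
c=cos(1.6089/2)=0.693508, s=sin(1.6089/2)=0.720449; N=√[120·6·120·6]=720.000000
k: max(0,(1)−(1))=0 … min(4+(1),4−(1))=3
  k=0: (−1)^0·720.0000/(720)·0.6935^8·0.7204^0 = +0.053507
  k=1: (−1)^1·720.0000/(48)·0.6935^6·0.7204^2 = -0.866175
  k=2: (−1)^2·720.0000/(24)·0.6935^4·0.7204^4 = +1.869562
  k=3: (−1)^3·720.0000/(72)·0.6935^2·0.7204^6 = -0.672548
d^4_{1,1}(1.6089) = +0.053507 -0.866175 +1.869562 -0.672548 = +0.384347
|D^4_{1,1}|² = |d^4_{1,1}(β)|² = (+0.384347)² = 0.147722 (the z-rotation phases have unit modulus)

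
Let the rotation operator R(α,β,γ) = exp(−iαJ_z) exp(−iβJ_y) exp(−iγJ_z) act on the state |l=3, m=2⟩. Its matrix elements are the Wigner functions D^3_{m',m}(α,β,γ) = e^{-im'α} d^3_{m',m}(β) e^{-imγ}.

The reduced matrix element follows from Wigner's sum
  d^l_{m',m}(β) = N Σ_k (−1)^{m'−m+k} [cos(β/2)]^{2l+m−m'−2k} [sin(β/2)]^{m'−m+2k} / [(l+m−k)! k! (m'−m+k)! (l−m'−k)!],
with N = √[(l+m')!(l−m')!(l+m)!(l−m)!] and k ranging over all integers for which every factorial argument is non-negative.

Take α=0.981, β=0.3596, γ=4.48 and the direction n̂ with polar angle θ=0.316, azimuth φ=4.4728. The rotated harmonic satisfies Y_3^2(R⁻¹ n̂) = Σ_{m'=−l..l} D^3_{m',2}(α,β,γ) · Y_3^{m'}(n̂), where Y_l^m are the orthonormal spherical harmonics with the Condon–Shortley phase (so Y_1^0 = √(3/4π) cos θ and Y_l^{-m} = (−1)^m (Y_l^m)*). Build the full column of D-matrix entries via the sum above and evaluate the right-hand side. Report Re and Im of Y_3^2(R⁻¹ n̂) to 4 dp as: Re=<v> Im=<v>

Re=-0.2106 Im=-0.2222

Need the full column D^3_{m',2} for m'=−3..3 at α=0.981, β=0.3596, γ=4.48.
cos(β/2)=0.983879, sin(β/2)=0.178833
d^3_{-3,2}: single k=5 term ⇒ +0.000441;  D = +0.000425+0.000116i
d^3_{-2,2}: k∈[4..5] ⇒ +0.004950 -0.000033 = +0.004918;  D = +0.003714-0.003223i
d^3_{-1,2}: k∈[3..4] ⇒ +0.034451 -0.000569 = +0.033882;  D = -0.004225-0.033617i
d^3_{0,2}: k∈[2..3] ⇒ +0.164143 -0.005423 = +0.158720;  D = -0.141883-0.071142i
d^3_{1,2}: k∈[1..2] ⇒ +0.521383 -0.034451 = +0.486932;  D = -0.423480+0.240349i
d^3_{2,2}: k∈[0..1] ⇒ +0.907092 -0.149841 = +0.757251;  D = -0.055664+0.755202i
d^3_{3,2}: single k=0 term ⇒ -0.403861;  D = -0.318211-0.248688i
Y_3^{m'}(θ=0.316,φ=4.4728) and Σ D·Y over m':
  (+0.0004+0.0001i)·(+0.0082-0.0094i)  (+0.0037-0.0032i)·(-0.0832-0.0433i)  (-0.0042-0.0336i)·(-0.0838+0.3431i)  (-0.1419-0.0711i)·(+0.5381+0.0000i)  (-0.4235+0.2403i)·(+0.0838+0.3431i)  (-0.0557+0.7552i)·(-0.0832+0.0433i)  (-0.3182-0.2487i)·(-0.0082-0.0094i)
Y_3^2(R⁻¹ n̂) = -0.210628-0.222206i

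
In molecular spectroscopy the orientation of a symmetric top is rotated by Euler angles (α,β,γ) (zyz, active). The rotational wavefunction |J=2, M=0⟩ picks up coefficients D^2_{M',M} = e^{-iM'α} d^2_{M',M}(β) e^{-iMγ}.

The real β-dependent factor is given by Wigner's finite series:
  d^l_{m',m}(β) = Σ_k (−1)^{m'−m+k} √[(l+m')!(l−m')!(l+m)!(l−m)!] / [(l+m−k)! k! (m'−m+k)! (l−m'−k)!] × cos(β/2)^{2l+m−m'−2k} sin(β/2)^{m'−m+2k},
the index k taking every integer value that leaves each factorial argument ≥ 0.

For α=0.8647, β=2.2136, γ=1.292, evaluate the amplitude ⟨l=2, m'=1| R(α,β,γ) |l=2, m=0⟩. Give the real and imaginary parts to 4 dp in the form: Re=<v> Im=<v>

Re=0.3813 Im=-0.4471

D^2_{1,0}(0.8647,2.2136,1.292) = e^{-i·1·0.8647}·d^2_{1,0}(2.2136)·e^{-i·0·1.292}. Compute d first:
With c≡cos(β/2)=0.447525 and s≡sin(β/2)=0.894271, N=[6·1·2·2]^{1/2}=4.898979
The bounds max(0,m−m')=0 and min(l+m,l−m')=1 give 2 terms
  k=0: (−1)^1·4.8990/(2)·0.4475^3·0.8943^1 = -0.196335
  k=1: (−1)^2·4.8990/(2)·0.4475^1·0.8943^3 = +0.783973
d^2_{1,0}(2.2136) = -0.196335 +0.783973 = +0.587638
Phases: e^{-i·(1)·0.8647}=+0.648868-0.760901i, e^{-i·(0)·1.292}=+1.000000+0.000000i ⇒ D=+0.381300-0.447134i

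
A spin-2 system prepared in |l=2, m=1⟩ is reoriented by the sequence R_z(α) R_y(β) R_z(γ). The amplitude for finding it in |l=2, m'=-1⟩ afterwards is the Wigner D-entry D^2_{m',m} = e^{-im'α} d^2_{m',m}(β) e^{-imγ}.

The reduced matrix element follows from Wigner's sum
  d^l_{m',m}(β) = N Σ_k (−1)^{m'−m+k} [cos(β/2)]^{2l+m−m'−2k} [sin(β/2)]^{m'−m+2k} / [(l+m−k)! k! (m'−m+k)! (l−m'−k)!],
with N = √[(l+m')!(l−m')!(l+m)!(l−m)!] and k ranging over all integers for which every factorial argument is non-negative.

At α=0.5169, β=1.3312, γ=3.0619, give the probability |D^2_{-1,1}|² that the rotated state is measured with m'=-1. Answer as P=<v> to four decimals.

Split into d^2_{-1,1}(β=1.3312) × two z-phases.
c=cos(1.3312/2)=0.786546, s=sin(1.3312/2)=0.617531; N=√[1·6·6·1]=6.000000
The bounds max(0,m−m')=2 and min(l+m,l−m')=3 give 2 terms
  k=2: (−1)^0·6.0000/(2)·0.7865^2·0.6175^2 = +0.707763
  k=3: (−1)^1·6.0000/(6)·0.7865^0·0.6175^4 = -0.145424
d^2_{-1,1}(1.3312) = +0.707763 -0.145424 = +0.562339
|D^2_{-1,1}|² = |d^2_{-1,1}(β)|² = (+0.562339)² = 0.316225 (the z-rotation phases have unit modulus)

P=0.3162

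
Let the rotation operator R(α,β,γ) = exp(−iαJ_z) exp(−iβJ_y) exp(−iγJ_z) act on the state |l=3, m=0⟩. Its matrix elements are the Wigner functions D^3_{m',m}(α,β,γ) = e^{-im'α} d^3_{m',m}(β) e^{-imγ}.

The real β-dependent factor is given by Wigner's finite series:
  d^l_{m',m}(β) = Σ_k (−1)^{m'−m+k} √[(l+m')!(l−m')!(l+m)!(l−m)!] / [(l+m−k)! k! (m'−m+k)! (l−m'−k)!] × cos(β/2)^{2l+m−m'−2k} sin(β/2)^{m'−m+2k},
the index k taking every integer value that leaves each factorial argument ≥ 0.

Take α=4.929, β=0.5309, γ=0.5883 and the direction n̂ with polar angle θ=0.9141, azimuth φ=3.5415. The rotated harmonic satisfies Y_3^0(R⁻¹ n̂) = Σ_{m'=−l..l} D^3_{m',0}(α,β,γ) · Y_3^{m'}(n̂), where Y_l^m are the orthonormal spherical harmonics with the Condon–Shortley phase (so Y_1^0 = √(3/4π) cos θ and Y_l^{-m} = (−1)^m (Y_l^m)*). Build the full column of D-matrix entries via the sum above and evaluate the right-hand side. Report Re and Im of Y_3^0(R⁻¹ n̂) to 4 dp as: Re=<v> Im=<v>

Re=-0.2691 Im=0.0000

Need the full column D^3_{m',0} for m'=−3..3 at α=4.929, β=0.5309, γ=0.5883.
cos(β/2)=0.964975, sin(β/2)=0.262344
d^3_{-3,0}: single k=3 term ⇒ +0.072556;  D = -0.043900+0.057768i
d^3_{-2,0}: k∈[2..3] ⇒ +0.326862 -0.024159 = +0.302704;  D = -0.274739-0.127074i
d^3_{-1,0}: k∈[1..3] ⇒ +0.760397 -0.168605 +0.004154 = +0.595946;  D = +0.128081-0.582019i
d^3_{0,0}: k∈[0..3] ⇒ +0.807412 -0.537090 +0.039697 -0.000326 = +0.309693;  D = +0.309693+0.000000i
d^3_{1,0}: k∈[0..2] ⇒ -0.760397 +0.168605 -0.004154 = -0.595946;  D = -0.128081-0.582019i
d^3_{2,0}: k∈[0..1] ⇒ +0.326862 -0.024159 = +0.302704;  D = -0.274739+0.127074i
d^3_{3,0}: single k=0 term ⇒ -0.072556;  D = +0.043900+0.057768i
Y_3^{m'}(θ=0.9141,φ=3.5415) and Σ D·Y over m':
  (-0.0439+0.0578i)·(-0.0752+0.1932i)  (-0.2747-0.1271i)·(+0.2727-0.2807i)  (+0.1281-0.5820i)·(-0.2036+0.0861i)  (+0.3097+0.0000i)·(-0.2589+0.0000i)  (-0.1281-0.5820i)·(+0.2036+0.0861i)  (-0.2747+0.1271i)·(+0.2727+0.2807i)  (+0.0439+0.0578i)·(+0.0752+0.1932i)
Y_3^0(R⁻¹ n̂) = -0.269080-0.000000i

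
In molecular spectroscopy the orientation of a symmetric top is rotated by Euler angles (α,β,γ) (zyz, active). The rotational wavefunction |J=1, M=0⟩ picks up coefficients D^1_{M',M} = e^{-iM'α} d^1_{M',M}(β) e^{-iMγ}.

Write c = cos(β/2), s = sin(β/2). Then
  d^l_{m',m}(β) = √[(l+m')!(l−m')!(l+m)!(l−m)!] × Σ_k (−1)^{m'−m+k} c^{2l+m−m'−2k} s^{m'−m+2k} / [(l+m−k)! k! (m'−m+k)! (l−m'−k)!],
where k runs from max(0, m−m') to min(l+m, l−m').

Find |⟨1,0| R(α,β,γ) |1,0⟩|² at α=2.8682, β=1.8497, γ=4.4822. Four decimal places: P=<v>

Split into d^1_{0,0}(β=1.8497) × two z-phases.
With c≡cos(β/2)=0.601954 and s≡sin(β/2)=0.798530, N=[1·1·1·1]^{1/2}=1.000000
k: max(0,(0)−(0))=0 … min(1+(0),1−(0))=1
  k=0: (−1)^0·1.0000/(1)·0.6020^2·0.7985^0 = +0.362349
  k=1: (−1)^1·1.0000/(1)·0.6020^0·0.7985^2 = -0.637651
d^1_{0,0}(1.8497) = +0.362349 -0.637651 = -0.275302
|D^1_{0,0}|² = |d^1_{0,0}(β)|² = (-0.275302)² = 0.075791 (the z-rotation phases have unit modulus)

P=0.0758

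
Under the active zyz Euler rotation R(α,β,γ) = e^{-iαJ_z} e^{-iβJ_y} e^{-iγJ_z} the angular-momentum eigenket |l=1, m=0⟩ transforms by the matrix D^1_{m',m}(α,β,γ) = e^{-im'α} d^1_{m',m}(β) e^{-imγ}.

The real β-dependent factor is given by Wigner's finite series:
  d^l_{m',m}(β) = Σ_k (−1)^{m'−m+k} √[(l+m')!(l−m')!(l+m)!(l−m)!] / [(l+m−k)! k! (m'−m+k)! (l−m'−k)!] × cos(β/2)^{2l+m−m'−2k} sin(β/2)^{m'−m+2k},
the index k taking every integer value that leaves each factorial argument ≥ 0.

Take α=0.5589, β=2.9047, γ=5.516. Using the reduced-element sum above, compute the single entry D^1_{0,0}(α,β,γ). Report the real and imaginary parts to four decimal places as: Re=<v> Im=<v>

First d^1_{0,0}(β=2.9047), then the phase factors e^{-i(0)α} and e^{-i(0)γ}:
Half-angle: c=0.118170, s=0.992993. N=√(1·1·1·1)=1.000000
Admissible k: 0..1 (factorial args all ≥0)
  k=0: (−1)^0·1.0000/(1)·0.1182^2·0.9930^0 = +0.013964
  k=1: (−1)^1·1.0000/(1)·0.1182^0·0.9930^2 = -0.986036
d^1_{0,0}(2.9047) = +0.013964 -0.986036 = -0.972072
Attach z-rotation phases: D = e^{-i(0)(0.5589)}·(-0.972072)·e^{-i(0)(5.516)} = -0.972072+0.000000i

Re=-0.9721 Im=0.0000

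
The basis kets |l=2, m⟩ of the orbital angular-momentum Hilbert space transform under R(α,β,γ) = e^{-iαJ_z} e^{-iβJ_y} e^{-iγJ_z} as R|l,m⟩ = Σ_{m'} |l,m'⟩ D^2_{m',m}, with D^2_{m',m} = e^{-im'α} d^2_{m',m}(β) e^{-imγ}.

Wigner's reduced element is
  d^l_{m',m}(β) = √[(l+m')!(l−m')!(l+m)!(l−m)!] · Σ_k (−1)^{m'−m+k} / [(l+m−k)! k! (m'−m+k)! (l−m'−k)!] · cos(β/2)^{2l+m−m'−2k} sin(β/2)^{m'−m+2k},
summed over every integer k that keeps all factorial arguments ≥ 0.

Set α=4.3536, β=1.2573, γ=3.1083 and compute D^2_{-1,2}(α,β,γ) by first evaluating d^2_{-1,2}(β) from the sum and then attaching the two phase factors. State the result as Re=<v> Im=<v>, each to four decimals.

Re=-0.0948 Im=-0.3150

D^2_{-1,2}(4.3536,1.2573,3.1083) = e^{-i·-1·4.3536}·d^2_{-1,2}(1.2573)·e^{-i·2·3.1083}. Compute d first:
With c≡cos(β/2)=0.808822 and s≡sin(β/2)=0.588053, N=[1·6·24·1]^{1/2}=12.000000
Admissible k: 3..3 (factorial args all ≥0)
  k=3: (−1)^0·12.0000/(6)·0.8088^1·0.5881^3 = +0.328953
d^2_{-1,2}(1.2573) = +0.328953
Phases: e^{-i·(-1)·4.3536}=-0.351141-0.936323i, e^{-i·(2)·3.1083}=+0.997784+0.066536i ⇒ D=-0.094759-0.315009i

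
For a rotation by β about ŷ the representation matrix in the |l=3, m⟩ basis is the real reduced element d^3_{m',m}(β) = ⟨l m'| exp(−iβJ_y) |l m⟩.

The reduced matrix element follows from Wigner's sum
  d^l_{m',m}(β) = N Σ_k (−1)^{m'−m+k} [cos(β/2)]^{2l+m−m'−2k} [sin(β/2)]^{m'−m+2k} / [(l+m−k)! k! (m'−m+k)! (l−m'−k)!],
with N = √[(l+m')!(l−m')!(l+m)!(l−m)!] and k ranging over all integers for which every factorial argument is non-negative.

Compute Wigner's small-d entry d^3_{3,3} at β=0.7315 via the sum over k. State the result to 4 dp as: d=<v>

d=0.6633

d^3_{3,3}(β=0.7315) via Wigner's sum:
With c≡cos(β/2)=0.933856 and s≡sin(β/2)=0.357650, N=[720·1·720·1]^{1/2}=720.000000
k: max(0,(3)−(3))=0 … min(3+(3),3−(3))=0
  k=0: (−1)^0·720.0000/(720)·0.9339^6·0.3576^0 = +0.663252
d^3_{3,3}(0.7315) = +0.663252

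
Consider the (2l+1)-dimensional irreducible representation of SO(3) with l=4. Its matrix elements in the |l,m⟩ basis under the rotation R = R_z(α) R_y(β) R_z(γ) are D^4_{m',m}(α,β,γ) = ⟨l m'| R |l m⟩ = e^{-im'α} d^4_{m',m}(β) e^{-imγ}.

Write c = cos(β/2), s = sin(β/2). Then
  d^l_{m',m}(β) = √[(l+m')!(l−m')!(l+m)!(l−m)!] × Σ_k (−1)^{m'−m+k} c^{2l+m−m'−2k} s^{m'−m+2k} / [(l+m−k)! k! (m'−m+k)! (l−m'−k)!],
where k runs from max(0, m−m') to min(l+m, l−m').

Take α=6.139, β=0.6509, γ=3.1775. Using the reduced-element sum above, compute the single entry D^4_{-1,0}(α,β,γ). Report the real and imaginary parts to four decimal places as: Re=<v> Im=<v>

Re=0.3814 Im=-0.0554

Split into d^4_{-1,0}(β=0.6509) × two z-phases.
With c≡cos(β/2)=0.947507 and s≡sin(β/2)=0.319735, N=[6·120·24·24]^{1/2}=643.987578
Admissible k: 1..4 (factorial args all ≥0)
  k=1: (−1)^0·643.9876/(144)·0.9475^7·0.3197^1 = +0.980352
  k=2: (−1)^1·643.9876/(24)·0.9475^5·0.3197^3 = -0.669807
  k=3: (−1)^2·643.9876/(24)·0.9475^3·0.3197^5 = +0.076272
  k=4: (−1)^3·643.9876/(144)·0.9475^1·0.3197^7 = -0.001448
d^4_{-1,0}(0.6509) = +0.980352 -0.669807 +0.076272 -0.001448 = +0.385370
Phases: e^{-i·(-1)·6.139}=+0.989623-0.143686i, e^{-i·(0)·3.1775}=+1.000000+0.000000i ⇒ D=+0.381371-0.055372i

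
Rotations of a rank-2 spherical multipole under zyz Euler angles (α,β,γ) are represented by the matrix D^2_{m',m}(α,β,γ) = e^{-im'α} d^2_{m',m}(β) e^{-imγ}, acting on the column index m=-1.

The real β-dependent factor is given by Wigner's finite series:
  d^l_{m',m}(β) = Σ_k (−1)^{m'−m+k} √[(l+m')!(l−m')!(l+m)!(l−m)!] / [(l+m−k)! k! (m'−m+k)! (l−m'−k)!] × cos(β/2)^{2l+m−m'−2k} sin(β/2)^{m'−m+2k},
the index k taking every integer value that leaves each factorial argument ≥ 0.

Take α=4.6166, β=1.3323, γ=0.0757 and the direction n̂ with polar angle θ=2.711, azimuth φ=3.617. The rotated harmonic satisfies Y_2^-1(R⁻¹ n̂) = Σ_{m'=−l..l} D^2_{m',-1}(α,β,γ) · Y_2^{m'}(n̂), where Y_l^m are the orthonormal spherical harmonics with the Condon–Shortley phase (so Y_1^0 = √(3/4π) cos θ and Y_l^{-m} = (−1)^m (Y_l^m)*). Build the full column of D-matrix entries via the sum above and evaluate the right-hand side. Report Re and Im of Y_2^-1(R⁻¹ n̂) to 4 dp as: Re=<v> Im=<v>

Need the full column D^2_{m',-1} for m'=−2..2 at α=4.6166, β=1.3323, γ=0.0757.
cos(β/2)=0.786207, sin(β/2)=0.617964
d^2_{-2,-1}: single k=1 term ⇒ +0.600625;  D = -0.596597+0.069443i
d^2_{-1,-1}: k∈[0..1] ⇒ +0.382073 -0.708142 = -0.326069;  D = +0.006550+0.326003i
d^2_{0,-1}: k∈[0..1] ⇒ -0.735612 +0.454466 = -0.281146;  D = -0.280341-0.021262i
d^2_{1,-1}: k∈[0..1] ⇒ +0.708142 -0.145832 = +0.562311;  D = -0.095958+0.554063i
d^2_{2,-1}: single k=0 term ⇒ -0.371070;  D = +0.357894+0.098002i
Y_2^{m'}(θ=2.711,φ=3.617) and Σ D·Y over m':
  (-0.5966+0.0694i)·(+0.0391-0.0548i)  (+0.0065+0.3260i)·(+0.2605-0.1341i)  (-0.2803-0.0213i)·(+0.4659+0.0000i)  (-0.0960+0.5541i)·(-0.2605-0.1341i)  (+0.3579+0.0980i)·(+0.0391+0.0548i)
Y_2^-1(R⁻¹ n̂) = +0.003225+0.001497i

Re=0.0032 Im=0.0015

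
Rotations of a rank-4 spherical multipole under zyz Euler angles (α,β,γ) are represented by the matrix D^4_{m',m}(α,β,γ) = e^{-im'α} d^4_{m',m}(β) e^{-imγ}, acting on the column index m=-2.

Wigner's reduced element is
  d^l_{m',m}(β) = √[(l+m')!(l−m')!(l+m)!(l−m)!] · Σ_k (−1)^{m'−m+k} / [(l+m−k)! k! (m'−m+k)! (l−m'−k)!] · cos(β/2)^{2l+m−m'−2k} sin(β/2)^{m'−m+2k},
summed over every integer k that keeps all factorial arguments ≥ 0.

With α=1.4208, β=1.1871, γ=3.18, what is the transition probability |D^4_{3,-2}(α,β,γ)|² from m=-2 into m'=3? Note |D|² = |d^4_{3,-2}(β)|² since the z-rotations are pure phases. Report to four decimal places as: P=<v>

P=0.0881

First d^4_{3,-2}(β=1.1871), then the phase factors e^{-i(3)α} and e^{-i(-2)γ}:
Half-angle: c=0.828960, s=0.559307. N=√(5040·1·2·720)=2693.993318
k: max(0,(-2)−(3))=0 … min(4+(-2),4−(3))=1
  k=0: (−1)^5·2693.9933/(240)·0.8290^3·0.5593^5 = -0.349977
  k=1: (−1)^6·2693.9933/(720)·0.8290^1·0.5593^7 = +0.053107
d^4_{3,-2}(1.1871) = -0.349977 +0.053107 = -0.296870
|D^4_{3,-2}|² = |d^4_{3,-2}(β)|² = (-0.296870)² = 0.088132 (the z-rotation phases have unit modulus)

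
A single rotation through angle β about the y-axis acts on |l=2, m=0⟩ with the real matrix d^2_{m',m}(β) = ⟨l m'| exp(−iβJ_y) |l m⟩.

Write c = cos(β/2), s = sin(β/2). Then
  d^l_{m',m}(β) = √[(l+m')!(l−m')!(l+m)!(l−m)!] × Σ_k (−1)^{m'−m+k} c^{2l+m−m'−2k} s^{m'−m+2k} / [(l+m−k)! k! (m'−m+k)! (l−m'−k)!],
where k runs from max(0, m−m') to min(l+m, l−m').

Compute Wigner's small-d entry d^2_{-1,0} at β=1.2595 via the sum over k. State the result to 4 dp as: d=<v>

d=0.3571

d^2_{-1,0}(β=1.2595) via Wigner's sum:
With c≡cos(β/2)=0.808175 and s≡sin(β/2)=0.588943, N=[1·6·2·2]^{1/2}=4.898979
k∈{1,2} keeps every argument non-negative
  k=1: (−1)^0·4.8990/(2)·0.8082^3·0.5889^1 = +0.761491
  k=2: (−1)^1·4.8990/(2)·0.8082^1·0.5889^3 = -0.404390
d^2_{-1,0}(1.2595) = +0.761491 -0.404390 = +0.357101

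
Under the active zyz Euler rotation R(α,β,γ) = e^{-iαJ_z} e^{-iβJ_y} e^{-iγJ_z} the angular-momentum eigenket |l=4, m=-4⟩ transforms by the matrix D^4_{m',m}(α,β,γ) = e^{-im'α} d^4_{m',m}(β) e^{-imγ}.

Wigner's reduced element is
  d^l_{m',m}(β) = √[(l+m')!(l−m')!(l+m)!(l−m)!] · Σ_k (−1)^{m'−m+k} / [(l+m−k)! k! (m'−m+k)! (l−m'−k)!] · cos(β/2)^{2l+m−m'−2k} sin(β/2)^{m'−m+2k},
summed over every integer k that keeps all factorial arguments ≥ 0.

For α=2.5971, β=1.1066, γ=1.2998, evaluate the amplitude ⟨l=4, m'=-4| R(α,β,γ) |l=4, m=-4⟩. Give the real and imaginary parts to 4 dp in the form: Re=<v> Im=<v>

Split into d^4_{-4,-4}(β=1.1066) × two z-phases.
c=cos(1.1066/2)=0.850795, s=sin(1.1066/2)=0.525498; N=√[1·40320·1·40320]=40320.000000
Admissible k: 0..0 (factorial args all ≥0)
  k=0: (−1)^0·40320.0000/(40320)·0.8508^8·0.5255^0 = +0.274536
d^4_{-4,-4}(1.1066) = +0.274536
Attach z-rotation phases: D = e^{-i(-4)(2.5971)}·(+0.274536)·e^{-i(-4)(1.2998)} = -0.272550+0.032964i

Re=-0.2725 Im=0.0330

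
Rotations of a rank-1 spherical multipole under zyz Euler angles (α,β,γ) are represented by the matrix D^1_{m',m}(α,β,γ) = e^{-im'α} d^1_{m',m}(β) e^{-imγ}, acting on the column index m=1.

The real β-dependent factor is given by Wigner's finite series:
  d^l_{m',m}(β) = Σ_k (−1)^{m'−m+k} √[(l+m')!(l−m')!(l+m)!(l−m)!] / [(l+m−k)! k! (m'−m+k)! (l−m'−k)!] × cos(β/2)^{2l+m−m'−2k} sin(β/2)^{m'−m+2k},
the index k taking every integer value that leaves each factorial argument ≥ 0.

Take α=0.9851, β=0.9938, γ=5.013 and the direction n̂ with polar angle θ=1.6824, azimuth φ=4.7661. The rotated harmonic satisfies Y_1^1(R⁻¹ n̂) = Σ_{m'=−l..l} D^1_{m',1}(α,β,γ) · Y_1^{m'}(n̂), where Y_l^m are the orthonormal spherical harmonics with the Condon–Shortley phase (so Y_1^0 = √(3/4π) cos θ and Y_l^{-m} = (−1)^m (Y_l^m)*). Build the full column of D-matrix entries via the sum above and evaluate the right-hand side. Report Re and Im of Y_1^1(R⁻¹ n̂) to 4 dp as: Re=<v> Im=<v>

Need the full column D^1_{m',1} for m'=−1..1 at α=0.9851, β=0.9938, γ=5.013.
cos(β/2)=0.879065, sin(β/2)=0.476703
d^1_{-1,1}: single k=2 term ⇒ +0.227245;  D = -0.143682+0.176057i
d^1_{0,1}: single k=1 term ⇒ +0.592630;  D = +0.175480+0.566054i
d^1_{1,1}: single k=0 term ⇒ +0.772755;  D = +0.741564+0.217329i
Y_1^{m'}(θ=1.6824,φ=4.7661) and Σ D·Y over m':
  (-0.1437+0.1761i)·(+0.0184+0.3428i)  (+0.1755+0.5661i)·(-0.0544+0.0000i)  (+0.7416+0.2173i)·(-0.0184+0.3428i)
Y_1^1(R⁻¹ n̂) = -0.160738+0.173420i

Re=-0.1607 Im=0.1734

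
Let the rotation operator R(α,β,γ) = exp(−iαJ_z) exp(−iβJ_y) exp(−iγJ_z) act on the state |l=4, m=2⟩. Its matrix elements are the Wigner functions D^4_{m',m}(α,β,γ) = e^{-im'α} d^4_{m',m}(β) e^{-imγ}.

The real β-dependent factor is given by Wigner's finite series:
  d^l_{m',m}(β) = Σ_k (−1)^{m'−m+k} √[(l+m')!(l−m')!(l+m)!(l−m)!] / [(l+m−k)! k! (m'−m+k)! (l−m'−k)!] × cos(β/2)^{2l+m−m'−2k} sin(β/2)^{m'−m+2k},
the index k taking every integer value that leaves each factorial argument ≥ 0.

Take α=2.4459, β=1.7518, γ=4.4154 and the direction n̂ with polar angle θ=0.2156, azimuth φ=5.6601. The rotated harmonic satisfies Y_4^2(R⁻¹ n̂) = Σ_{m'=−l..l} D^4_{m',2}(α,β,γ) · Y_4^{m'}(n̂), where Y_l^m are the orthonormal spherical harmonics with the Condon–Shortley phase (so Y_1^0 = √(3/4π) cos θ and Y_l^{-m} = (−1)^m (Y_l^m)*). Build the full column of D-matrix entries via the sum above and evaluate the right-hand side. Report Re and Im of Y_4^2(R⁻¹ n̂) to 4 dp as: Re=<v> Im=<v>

Need the full column D^4_{m',2} for m'=−4..4 at α=2.4459, β=1.7518, γ=4.4154.
cos(β/2)=0.640306, sin(β/2)=0.768120
d^4_{-4,2}: single k=6 term ⇒ +0.445583;  D = +0.258172+0.363168i
d^4_{-3,2}: k∈[5..6] ⇒ +0.787940 -0.377968 = +0.409972;  D = +0.031821-0.408735i
d^4_{-2,2}: k∈[4..6] ⇒ +0.877723 -1.010487 +0.121181 = -0.011584;  D = +0.008092-0.008289i
d^4_{-1,2}: k∈[3..5] ⇒ +0.689826 -1.489067 +0.428576 = -0.370665;  D = -0.368749+0.037637i
d^4_{0,2}: k∈[2..4] ⇒ +0.385748 -1.480322 +0.798860 = -0.295713;  D = +0.245064+0.165500i
d^4_{1,2}: k∈[1..3] ⇒ +0.143806 -1.034739 +0.992711 = +0.101778;  D = +0.028237+0.097783i
d^4_{2,2}: k∈[0..2] ⇒ +0.028255 -0.487937 +0.877723 = +0.418041;  D = +0.168384-0.382629i
d^4_{3,2}: k∈[0..1] ⇒ -0.126825 +0.547532 = +0.420707;  D = -0.376876+0.186975i
d^4_{4,2}: single k=0 term ⇒ +0.215160;  D = +0.209239+0.050131i
Y_4^{m'}(θ=0.2156,φ=5.6601) and Σ D·Y over m':
  (+0.2582+0.3632i)·(-0.0007+0.0006i)  (+0.0318-0.4087i)·(-0.0035+0.0114i)  (+0.0081-0.0083i)·(+0.0277+0.0824i)  (-0.3687+0.0376i)·(+0.2954+0.2123i)  (+0.2451+0.1655i)·(+0.6604+0.0000i)  (+0.0282+0.0978i)·(-0.2954+0.2123i)  (+0.1684-0.3826i)·(+0.0277-0.0824i)  (-0.3769+0.1870i)·(+0.0035+0.0114i)  (+0.2092+0.0501i)·(-0.0007-0.0006i)
Y_4^2(R⁻¹ n̂) = -0.009572-0.006945i

Re=-0.0096 Im=-0.0069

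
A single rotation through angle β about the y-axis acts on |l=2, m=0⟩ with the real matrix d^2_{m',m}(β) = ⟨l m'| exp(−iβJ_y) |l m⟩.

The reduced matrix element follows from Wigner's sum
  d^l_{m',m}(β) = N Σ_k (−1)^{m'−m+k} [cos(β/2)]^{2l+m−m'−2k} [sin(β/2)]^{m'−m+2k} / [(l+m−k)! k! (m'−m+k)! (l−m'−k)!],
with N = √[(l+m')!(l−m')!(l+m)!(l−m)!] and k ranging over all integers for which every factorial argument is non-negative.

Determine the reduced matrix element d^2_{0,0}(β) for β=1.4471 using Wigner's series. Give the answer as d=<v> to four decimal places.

d=-0.4772

d^2_{0,0}(β=1.4471) via Wigner's sum:
With c≡cos(β/2)=0.749460 and s≡sin(β/2)=0.662049, N=[2·2·2·2]^{1/2}=4.000000
The bounds max(0,m−m')=0 and min(l+m,l−m')=2 give 3 terms
  k=0: (−1)^0·4.0000/(4)·0.7495^4·0.6620^0 = +0.315496
  k=1: (−1)^1·4.0000/(1)·0.7495^2·0.6620^2 = -0.984777
  k=2: (−1)^2·4.0000/(4)·0.7495^0·0.6620^4 = +0.192115
d^2_{0,0}(1.4471) = +0.315496 -0.984777 +0.192115 = -0.477166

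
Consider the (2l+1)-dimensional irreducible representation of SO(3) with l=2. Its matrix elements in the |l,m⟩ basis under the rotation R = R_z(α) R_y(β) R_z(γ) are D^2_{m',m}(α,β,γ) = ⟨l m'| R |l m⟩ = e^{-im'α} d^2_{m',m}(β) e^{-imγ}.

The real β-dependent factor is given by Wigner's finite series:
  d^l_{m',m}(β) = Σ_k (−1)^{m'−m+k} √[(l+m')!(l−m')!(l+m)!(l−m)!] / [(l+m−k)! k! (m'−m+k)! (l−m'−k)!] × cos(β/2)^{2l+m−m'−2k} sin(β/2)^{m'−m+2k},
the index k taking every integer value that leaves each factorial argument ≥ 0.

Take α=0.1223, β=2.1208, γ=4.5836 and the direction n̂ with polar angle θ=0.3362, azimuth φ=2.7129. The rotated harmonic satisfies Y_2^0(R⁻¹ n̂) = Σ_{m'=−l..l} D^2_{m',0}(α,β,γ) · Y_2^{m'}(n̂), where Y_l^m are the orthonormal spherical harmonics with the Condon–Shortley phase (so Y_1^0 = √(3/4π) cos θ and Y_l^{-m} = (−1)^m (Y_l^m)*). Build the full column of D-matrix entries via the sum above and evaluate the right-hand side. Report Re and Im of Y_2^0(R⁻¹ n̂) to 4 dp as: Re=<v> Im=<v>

Need the full column D^2_{m',0} for m'=−2..2 at α=0.1223, β=2.1208, γ=4.5836.
cos(β/2)=0.488523, sin(β/2)=0.872551
d^2_{-2,0}: single k=2 term ⇒ +0.445069;  D = +0.431821+0.107782i
d^2_{-1,0}: k∈[1..2] ⇒ +0.249185 -0.794938 = -0.545753;  D = -0.541676-0.066579i
d^2_{0,0}: k∈[0..2] ⇒ +0.056956 -0.726795 +0.579646 = -0.090192;  D = -0.090192+0.000000i
d^2_{1,0}: k∈[0..1] ⇒ -0.249185 +0.794938 = +0.545753;  D = +0.541676-0.066579i
d^2_{2,0}: single k=0 term ⇒ +0.445069;  D = +0.431821-0.107782i
Y_2^{m'}(θ=0.3362,φ=2.7129) and Σ D·Y over m':
  (+0.4318+0.1078i)·(+0.0275+0.0318i)  (-0.5417-0.0666i)·(-0.2188-0.1000i)  (-0.0902+0.0000i)·(+0.5278+0.0000i)  (+0.5417-0.0666i)·(+0.2188-0.1000i)  (+0.4318-0.1078i)·(+0.0275-0.0318i)
Y_2^0(R⁻¹ n̂) = +0.193052-0.000000i

Re=0.1931 Im=0.0000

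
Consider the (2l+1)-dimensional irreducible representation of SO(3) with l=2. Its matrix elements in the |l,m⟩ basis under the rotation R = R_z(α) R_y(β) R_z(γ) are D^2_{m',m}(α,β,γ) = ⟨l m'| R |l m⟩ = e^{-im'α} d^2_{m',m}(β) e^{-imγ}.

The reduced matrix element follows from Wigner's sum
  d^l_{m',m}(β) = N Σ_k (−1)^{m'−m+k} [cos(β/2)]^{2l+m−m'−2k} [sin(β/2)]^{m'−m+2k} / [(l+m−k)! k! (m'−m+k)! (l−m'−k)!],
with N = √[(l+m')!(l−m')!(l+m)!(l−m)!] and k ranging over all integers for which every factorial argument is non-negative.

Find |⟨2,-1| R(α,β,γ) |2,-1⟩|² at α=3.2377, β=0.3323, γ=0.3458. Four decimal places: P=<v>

First d^2_{-1,-1}(β=0.3323), then the phase factors e^{-i(-1)α} and e^{-i(-1)γ}:
c=cos(0.3323/2)=0.986229, s=sin(0.3323/2)=0.165387; N=√[1·6·1·6]=6.000000
k∈{0,1} keeps every argument non-negative
  k=0: (−1)^0·6.0000/(6)·0.9862^4·0.1654^0 = +0.946043
  k=1: (−1)^1·6.0000/(2)·0.9862^2·0.1654^2 = -0.079814
d^2_{-1,-1}(0.3323) = +0.946043 -0.079814 = +0.866229
|D^2_{-1,-1}|² = |d^2_{-1,-1}(β)|² = (+0.866229)² = 0.750353 (the z-rotation phases have unit modulus)

P=0.7504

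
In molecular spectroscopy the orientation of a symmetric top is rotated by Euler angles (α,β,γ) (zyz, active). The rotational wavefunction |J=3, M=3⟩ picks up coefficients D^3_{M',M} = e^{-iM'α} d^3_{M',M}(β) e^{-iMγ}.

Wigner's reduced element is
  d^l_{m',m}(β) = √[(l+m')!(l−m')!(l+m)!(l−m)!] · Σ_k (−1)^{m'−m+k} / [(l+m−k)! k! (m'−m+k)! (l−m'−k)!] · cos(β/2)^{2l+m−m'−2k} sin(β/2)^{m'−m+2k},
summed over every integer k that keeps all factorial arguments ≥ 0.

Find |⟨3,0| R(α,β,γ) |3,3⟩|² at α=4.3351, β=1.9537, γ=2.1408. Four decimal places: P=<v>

Split into d^3_{0,3}(β=1.9537) × two z-phases.
c=cos(1.9537/2)=0.559636, s=sin(1.9537/2)=0.828739; N=√[6·6·720·1]=160.996894
Admissible k: 3..3 (factorial args all ≥0)
  k=3: (−1)^0·160.9969/(36)·0.5596^3·0.8287^3 = +0.446154
d^3_{0,3}(1.9537) = +0.446154
|D^3_{0,3}|² = |d^3_{0,3}(β)|² = (+0.446154)² = 0.199053 (the z-rotation phases have unit modulus)

P=0.1991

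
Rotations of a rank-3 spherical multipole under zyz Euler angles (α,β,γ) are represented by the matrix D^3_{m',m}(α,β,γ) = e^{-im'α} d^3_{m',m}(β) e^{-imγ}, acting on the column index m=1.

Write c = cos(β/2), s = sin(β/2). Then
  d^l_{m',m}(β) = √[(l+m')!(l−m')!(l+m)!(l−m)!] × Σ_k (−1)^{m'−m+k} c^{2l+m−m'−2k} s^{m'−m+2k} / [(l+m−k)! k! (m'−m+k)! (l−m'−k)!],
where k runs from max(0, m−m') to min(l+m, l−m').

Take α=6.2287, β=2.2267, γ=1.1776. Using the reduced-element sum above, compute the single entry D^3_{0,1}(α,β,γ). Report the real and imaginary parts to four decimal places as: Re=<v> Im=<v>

Re=0.1130 Im=-0.2725

Split into d^3_{0,1}(β=2.2267) × two z-phases.
Half-angle: c=0.441658, s=0.897183. N=√(6·6·24·2)=41.569219
k: max(0,(1)−(0))=1 … min(3+(1),3−(0))=3
  k=1: (−1)^0·41.5692/(12)·0.4417^5·0.8972^1 = +0.052228
  k=2: (−1)^1·41.5692/(4)·0.4417^3·0.8972^3 = -0.646569
  k=3: (−1)^2·41.5692/(12)·0.4417^1·0.8972^5 = +0.889371
d^3_{0,1}(2.2267) = +0.052228 -0.646569 +0.889371 = +0.295030
Attach z-rotation phases: D = e^{-i(0)(6.2287)}·(+0.295030)·e^{-i(1)(1.1776)} = +0.113039-0.272516i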